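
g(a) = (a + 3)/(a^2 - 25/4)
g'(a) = -2*a*(a + 3)/(a^2 - 25/4)^2 + 1/(a^2 - 25/4) = 4*(4*a^2 - 8*a*(a + 3) - 25)/(4*a^2 - 25)^2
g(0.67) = -0.63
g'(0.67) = -0.32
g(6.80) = 0.25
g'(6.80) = -0.06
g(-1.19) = -0.37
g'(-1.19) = -0.02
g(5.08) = 0.41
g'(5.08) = -0.16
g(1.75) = -1.49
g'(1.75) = -1.95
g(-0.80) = -0.39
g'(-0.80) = -0.07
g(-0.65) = -0.40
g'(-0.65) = -0.08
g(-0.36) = -0.43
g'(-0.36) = -0.11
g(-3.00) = 0.00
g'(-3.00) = 0.36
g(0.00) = -0.48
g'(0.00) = -0.16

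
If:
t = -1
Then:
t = -1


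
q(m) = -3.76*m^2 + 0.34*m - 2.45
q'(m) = 0.34 - 7.52*m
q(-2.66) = -29.96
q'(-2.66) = 20.34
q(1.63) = -11.89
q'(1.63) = -11.92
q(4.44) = -75.06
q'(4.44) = -33.05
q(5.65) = -120.56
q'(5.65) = -42.15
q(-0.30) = -2.89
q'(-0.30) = 2.60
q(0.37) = -2.84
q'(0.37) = -2.44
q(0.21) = -2.54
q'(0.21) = -1.24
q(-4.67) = -86.04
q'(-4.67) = 35.46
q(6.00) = -135.77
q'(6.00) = -44.78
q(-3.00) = -37.31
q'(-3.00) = 22.90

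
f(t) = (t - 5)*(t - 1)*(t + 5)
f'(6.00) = 71.00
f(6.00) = 55.00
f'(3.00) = -4.00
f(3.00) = -32.00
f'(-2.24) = -5.47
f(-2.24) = 64.74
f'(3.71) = 8.87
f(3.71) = -30.45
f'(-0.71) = -22.07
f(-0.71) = 41.89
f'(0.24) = -25.31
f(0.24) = 18.96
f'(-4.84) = 54.96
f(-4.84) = 9.19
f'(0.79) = -24.71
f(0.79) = 5.12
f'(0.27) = -25.32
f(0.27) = 18.20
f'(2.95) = -4.79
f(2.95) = -31.78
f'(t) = (t - 5)*(t - 1) + (t - 5)*(t + 5) + (t - 1)*(t + 5) = 3*t^2 - 2*t - 25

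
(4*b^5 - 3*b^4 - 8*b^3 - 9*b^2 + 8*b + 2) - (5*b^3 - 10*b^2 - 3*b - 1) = 4*b^5 - 3*b^4 - 13*b^3 + b^2 + 11*b + 3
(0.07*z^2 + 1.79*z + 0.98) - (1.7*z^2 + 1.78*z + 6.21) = -1.63*z^2 + 0.01*z - 5.23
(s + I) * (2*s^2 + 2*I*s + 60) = 2*s^3 + 4*I*s^2 + 58*s + 60*I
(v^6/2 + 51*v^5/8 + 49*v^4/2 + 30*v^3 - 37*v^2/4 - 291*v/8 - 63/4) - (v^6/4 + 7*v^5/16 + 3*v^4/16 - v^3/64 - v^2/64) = v^6/4 + 95*v^5/16 + 389*v^4/16 + 1921*v^3/64 - 591*v^2/64 - 291*v/8 - 63/4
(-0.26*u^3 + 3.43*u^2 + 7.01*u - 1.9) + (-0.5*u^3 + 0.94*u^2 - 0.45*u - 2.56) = -0.76*u^3 + 4.37*u^2 + 6.56*u - 4.46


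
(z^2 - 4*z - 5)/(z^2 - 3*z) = (z^2 - 4*z - 5)/(z*(z - 3))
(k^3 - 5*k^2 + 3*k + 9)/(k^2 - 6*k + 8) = (k^3 - 5*k^2 + 3*k + 9)/(k^2 - 6*k + 8)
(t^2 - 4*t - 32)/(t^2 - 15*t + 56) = (t + 4)/(t - 7)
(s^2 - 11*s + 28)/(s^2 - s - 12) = (s - 7)/(s + 3)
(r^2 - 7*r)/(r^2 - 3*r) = (r - 7)/(r - 3)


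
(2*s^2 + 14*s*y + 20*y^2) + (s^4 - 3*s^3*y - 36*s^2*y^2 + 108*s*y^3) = s^4 - 3*s^3*y - 36*s^2*y^2 + 2*s^2 + 108*s*y^3 + 14*s*y + 20*y^2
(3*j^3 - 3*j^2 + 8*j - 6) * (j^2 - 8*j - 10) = 3*j^5 - 27*j^4 + 2*j^3 - 40*j^2 - 32*j + 60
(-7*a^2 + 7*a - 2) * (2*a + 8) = -14*a^3 - 42*a^2 + 52*a - 16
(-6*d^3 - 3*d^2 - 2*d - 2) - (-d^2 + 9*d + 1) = -6*d^3 - 2*d^2 - 11*d - 3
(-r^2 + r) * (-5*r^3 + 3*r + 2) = 5*r^5 - 5*r^4 - 3*r^3 + r^2 + 2*r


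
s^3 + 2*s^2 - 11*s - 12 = (s - 3)*(s + 1)*(s + 4)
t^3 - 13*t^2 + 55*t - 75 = (t - 5)^2*(t - 3)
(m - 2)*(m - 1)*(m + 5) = m^3 + 2*m^2 - 13*m + 10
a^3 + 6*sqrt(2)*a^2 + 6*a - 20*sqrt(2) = (a - sqrt(2))*(a + 2*sqrt(2))*(a + 5*sqrt(2))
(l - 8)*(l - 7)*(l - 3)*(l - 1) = l^4 - 19*l^3 + 119*l^2 - 269*l + 168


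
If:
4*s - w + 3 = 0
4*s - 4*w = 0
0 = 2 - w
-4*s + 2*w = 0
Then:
No Solution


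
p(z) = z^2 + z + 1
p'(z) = 2*z + 1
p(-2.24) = 3.78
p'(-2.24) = -3.48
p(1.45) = 4.55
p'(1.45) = 3.90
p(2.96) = 12.72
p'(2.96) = 6.92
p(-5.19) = 22.75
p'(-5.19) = -9.38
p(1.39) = 4.32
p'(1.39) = 3.78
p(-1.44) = 1.63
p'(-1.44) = -1.88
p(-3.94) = 12.58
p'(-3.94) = -6.88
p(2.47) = 9.57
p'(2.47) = 5.94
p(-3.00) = 7.00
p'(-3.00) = -5.00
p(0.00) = 1.00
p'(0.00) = 1.00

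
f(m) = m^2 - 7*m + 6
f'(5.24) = 3.48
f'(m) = 2*m - 7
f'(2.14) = -2.72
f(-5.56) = 75.83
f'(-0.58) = -8.16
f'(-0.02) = -7.04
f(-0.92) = 13.29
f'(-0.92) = -8.84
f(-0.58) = 10.40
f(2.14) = -4.40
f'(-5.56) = -18.12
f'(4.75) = 2.50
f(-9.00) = 150.00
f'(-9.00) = -25.00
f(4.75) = -4.69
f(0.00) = 6.00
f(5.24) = -3.22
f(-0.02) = 6.14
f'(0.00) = -7.00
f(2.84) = -5.81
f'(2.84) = -1.32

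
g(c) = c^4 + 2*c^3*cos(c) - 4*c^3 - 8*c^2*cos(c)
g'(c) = -2*c^3*sin(c) + 4*c^3 + 8*c^2*sin(c) + 6*c^2*cos(c) - 12*c^2 - 16*c*cos(c)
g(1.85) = -9.56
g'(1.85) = 0.90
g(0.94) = -5.73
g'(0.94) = -8.66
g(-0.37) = -0.89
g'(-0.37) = 4.01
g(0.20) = -0.33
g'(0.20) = -3.29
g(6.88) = 1163.42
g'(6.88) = 725.26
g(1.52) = -9.29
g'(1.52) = -2.76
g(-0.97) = -0.75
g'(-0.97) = -10.69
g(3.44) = -10.13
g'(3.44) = 1.67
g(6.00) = 570.26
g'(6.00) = 587.46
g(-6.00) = 1468.68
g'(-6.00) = -795.25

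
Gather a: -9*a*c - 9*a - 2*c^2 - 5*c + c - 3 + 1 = a*(-9*c - 9) - 2*c^2 - 4*c - 2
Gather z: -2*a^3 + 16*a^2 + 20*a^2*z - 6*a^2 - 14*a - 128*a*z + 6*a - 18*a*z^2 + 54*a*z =-2*a^3 + 10*a^2 - 18*a*z^2 - 8*a + z*(20*a^2 - 74*a)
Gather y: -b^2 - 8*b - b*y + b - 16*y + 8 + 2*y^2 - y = -b^2 - 7*b + 2*y^2 + y*(-b - 17) + 8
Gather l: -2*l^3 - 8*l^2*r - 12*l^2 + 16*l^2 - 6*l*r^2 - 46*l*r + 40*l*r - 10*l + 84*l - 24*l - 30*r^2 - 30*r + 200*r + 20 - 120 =-2*l^3 + l^2*(4 - 8*r) + l*(-6*r^2 - 6*r + 50) - 30*r^2 + 170*r - 100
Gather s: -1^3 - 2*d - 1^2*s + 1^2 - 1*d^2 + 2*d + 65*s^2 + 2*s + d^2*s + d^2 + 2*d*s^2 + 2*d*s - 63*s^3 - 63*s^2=-63*s^3 + s^2*(2*d + 2) + s*(d^2 + 2*d + 1)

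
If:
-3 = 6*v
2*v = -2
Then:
No Solution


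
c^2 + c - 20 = (c - 4)*(c + 5)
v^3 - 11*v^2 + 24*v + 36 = (v - 6)^2*(v + 1)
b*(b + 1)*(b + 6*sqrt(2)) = b^3 + b^2 + 6*sqrt(2)*b^2 + 6*sqrt(2)*b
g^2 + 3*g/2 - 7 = (g - 2)*(g + 7/2)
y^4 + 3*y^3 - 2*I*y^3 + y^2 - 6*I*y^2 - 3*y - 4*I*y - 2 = (y + 1)*(y + 2)*(y - I)^2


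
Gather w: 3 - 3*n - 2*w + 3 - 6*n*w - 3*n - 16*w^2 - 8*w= -6*n - 16*w^2 + w*(-6*n - 10) + 6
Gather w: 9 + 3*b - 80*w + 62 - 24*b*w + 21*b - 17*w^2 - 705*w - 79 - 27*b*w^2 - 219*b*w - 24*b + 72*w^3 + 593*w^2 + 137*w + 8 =72*w^3 + w^2*(576 - 27*b) + w*(-243*b - 648)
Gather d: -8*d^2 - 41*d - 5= -8*d^2 - 41*d - 5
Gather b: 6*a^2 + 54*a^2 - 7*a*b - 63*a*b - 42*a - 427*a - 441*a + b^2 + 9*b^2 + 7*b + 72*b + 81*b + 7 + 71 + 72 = 60*a^2 - 910*a + 10*b^2 + b*(160 - 70*a) + 150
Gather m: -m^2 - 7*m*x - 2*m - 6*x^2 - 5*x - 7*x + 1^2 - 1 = -m^2 + m*(-7*x - 2) - 6*x^2 - 12*x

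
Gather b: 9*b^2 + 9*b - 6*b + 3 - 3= 9*b^2 + 3*b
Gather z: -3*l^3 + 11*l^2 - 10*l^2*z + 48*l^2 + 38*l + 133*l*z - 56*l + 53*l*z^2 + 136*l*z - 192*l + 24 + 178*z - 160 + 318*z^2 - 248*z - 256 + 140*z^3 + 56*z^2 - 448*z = -3*l^3 + 59*l^2 - 210*l + 140*z^3 + z^2*(53*l + 374) + z*(-10*l^2 + 269*l - 518) - 392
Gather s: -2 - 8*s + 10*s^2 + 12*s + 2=10*s^2 + 4*s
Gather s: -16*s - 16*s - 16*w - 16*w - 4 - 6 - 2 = -32*s - 32*w - 12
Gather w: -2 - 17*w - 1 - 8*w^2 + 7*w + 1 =-8*w^2 - 10*w - 2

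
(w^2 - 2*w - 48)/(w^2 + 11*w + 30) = (w - 8)/(w + 5)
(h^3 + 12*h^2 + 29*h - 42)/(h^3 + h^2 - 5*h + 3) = (h^2 + 13*h + 42)/(h^2 + 2*h - 3)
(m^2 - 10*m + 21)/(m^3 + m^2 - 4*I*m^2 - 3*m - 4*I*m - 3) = (m^2 - 10*m + 21)/(m^3 + m^2*(1 - 4*I) - m*(3 + 4*I) - 3)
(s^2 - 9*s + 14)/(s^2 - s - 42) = (s - 2)/(s + 6)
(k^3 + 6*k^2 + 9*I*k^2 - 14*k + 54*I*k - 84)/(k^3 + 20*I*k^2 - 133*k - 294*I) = (k^2 + 2*k*(3 + I) + 12*I)/(k^2 + 13*I*k - 42)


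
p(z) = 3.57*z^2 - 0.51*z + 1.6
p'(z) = 7.14*z - 0.51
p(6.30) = 140.08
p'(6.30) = 44.47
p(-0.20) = 1.84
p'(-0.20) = -1.94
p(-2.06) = 17.80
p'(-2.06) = -15.22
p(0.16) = 1.61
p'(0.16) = 0.63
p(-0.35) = 2.22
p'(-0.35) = -3.01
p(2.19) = 17.61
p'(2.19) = 15.13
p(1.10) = 5.36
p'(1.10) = 7.34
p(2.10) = 16.27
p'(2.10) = 14.48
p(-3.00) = 35.26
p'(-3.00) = -21.93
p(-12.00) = 521.80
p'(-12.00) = -86.19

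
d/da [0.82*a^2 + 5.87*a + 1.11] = 1.64*a + 5.87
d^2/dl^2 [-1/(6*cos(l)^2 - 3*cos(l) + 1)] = 3*(-48*sin(l)^4 + 19*sin(l)^2 - 47*cos(l)/2 + 9*cos(3*l)/2 + 31)/(6*sin(l)^2 + 3*cos(l) - 7)^3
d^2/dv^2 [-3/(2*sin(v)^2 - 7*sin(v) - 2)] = 3*(-16*sin(v)^4 + 42*sin(v)^3 - 41*sin(v)^2 - 70*sin(v) + 106)/(7*sin(v) + cos(2*v) + 1)^3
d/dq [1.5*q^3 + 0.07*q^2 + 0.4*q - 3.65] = 4.5*q^2 + 0.14*q + 0.4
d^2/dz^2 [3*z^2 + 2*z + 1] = 6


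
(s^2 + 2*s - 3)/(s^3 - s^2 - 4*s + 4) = (s + 3)/(s^2 - 4)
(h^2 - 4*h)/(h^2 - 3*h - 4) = h/(h + 1)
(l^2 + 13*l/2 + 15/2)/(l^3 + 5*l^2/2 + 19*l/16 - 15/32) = 16*(l + 5)/(16*l^2 + 16*l - 5)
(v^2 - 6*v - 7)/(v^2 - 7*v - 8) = (v - 7)/(v - 8)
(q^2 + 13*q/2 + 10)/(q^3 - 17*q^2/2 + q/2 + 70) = (q + 4)/(q^2 - 11*q + 28)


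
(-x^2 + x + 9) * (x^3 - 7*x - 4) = -x^5 + x^4 + 16*x^3 - 3*x^2 - 67*x - 36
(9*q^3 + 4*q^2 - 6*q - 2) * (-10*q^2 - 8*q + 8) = -90*q^5 - 112*q^4 + 100*q^3 + 100*q^2 - 32*q - 16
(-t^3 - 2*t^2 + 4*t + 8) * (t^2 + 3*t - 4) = -t^5 - 5*t^4 + 2*t^3 + 28*t^2 + 8*t - 32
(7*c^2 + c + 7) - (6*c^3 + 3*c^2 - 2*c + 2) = -6*c^3 + 4*c^2 + 3*c + 5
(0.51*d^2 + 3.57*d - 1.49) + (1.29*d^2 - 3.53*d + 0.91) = 1.8*d^2 + 0.04*d - 0.58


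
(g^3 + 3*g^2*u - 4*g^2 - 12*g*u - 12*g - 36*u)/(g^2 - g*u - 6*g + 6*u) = (-g^2 - 3*g*u - 2*g - 6*u)/(-g + u)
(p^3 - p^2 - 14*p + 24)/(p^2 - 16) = (p^2 - 5*p + 6)/(p - 4)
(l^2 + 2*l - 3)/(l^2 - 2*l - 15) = (l - 1)/(l - 5)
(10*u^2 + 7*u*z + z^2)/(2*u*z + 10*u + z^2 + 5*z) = (5*u + z)/(z + 5)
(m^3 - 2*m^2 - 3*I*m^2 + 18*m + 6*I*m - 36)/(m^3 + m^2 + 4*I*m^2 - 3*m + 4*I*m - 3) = (m^2 + m*(-2 - 6*I) + 12*I)/(m^2 + m*(1 + I) + I)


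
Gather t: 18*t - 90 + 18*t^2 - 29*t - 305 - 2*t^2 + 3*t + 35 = 16*t^2 - 8*t - 360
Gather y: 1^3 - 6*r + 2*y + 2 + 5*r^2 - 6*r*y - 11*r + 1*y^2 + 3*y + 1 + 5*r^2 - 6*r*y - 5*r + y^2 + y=10*r^2 - 22*r + 2*y^2 + y*(6 - 12*r) + 4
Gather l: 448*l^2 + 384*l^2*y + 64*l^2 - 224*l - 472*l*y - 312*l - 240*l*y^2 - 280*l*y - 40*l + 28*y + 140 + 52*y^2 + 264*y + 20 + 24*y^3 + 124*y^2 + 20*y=l^2*(384*y + 512) + l*(-240*y^2 - 752*y - 576) + 24*y^3 + 176*y^2 + 312*y + 160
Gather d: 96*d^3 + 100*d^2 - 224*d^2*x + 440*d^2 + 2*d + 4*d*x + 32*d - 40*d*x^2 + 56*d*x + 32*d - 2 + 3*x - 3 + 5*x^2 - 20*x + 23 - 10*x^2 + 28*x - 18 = 96*d^3 + d^2*(540 - 224*x) + d*(-40*x^2 + 60*x + 66) - 5*x^2 + 11*x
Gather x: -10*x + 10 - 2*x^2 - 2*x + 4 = -2*x^2 - 12*x + 14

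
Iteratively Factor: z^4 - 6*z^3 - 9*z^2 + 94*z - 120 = (z - 2)*(z^3 - 4*z^2 - 17*z + 60) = (z - 5)*(z - 2)*(z^2 + z - 12) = (z - 5)*(z - 3)*(z - 2)*(z + 4)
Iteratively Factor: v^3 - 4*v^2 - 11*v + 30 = (v - 2)*(v^2 - 2*v - 15) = (v - 2)*(v + 3)*(v - 5)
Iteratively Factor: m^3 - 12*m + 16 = (m - 2)*(m^2 + 2*m - 8) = (m - 2)*(m + 4)*(m - 2)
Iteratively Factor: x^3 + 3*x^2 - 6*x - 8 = (x - 2)*(x^2 + 5*x + 4) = (x - 2)*(x + 1)*(x + 4)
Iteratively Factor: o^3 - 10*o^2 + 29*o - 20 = (o - 1)*(o^2 - 9*o + 20) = (o - 4)*(o - 1)*(o - 5)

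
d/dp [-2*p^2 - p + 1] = -4*p - 1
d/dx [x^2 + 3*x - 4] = 2*x + 3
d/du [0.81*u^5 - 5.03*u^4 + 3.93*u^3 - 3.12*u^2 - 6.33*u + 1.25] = 4.05*u^4 - 20.12*u^3 + 11.79*u^2 - 6.24*u - 6.33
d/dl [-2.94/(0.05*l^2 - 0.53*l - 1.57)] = (0.294*l - 1.5582)/(-0.05*l^2 + 0.53*l + 1.57)^2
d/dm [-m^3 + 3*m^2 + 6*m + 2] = -3*m^2 + 6*m + 6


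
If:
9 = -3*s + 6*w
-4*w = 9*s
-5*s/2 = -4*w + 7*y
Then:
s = -6/11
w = 27/22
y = 69/77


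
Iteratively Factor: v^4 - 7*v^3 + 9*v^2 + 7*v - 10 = (v + 1)*(v^3 - 8*v^2 + 17*v - 10) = (v - 1)*(v + 1)*(v^2 - 7*v + 10) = (v - 2)*(v - 1)*(v + 1)*(v - 5)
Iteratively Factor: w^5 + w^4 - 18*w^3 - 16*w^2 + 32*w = (w + 4)*(w^4 - 3*w^3 - 6*w^2 + 8*w) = w*(w + 4)*(w^3 - 3*w^2 - 6*w + 8) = w*(w - 1)*(w + 4)*(w^2 - 2*w - 8) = w*(w - 4)*(w - 1)*(w + 4)*(w + 2)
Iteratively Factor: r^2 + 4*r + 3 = (r + 1)*(r + 3)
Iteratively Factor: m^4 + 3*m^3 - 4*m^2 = (m)*(m^3 + 3*m^2 - 4*m) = m*(m - 1)*(m^2 + 4*m) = m*(m - 1)*(m + 4)*(m)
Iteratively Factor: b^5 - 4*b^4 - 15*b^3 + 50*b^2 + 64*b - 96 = (b + 2)*(b^4 - 6*b^3 - 3*b^2 + 56*b - 48) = (b - 4)*(b + 2)*(b^3 - 2*b^2 - 11*b + 12) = (b - 4)^2*(b + 2)*(b^2 + 2*b - 3) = (b - 4)^2*(b + 2)*(b + 3)*(b - 1)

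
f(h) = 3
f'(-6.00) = 0.00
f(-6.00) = 3.00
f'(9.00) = 0.00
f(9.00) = 3.00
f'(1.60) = 0.00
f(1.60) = 3.00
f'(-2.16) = 0.00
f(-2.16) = 3.00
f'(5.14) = 0.00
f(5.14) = 3.00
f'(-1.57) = 0.00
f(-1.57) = 3.00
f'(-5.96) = 0.00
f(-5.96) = 3.00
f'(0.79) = 0.00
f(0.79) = 3.00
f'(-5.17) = 0.00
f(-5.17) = 3.00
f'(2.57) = 0.00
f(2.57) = 3.00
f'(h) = 0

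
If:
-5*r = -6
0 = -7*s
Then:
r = 6/5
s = 0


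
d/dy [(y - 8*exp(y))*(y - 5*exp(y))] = -13*y*exp(y) + 2*y + 80*exp(2*y) - 13*exp(y)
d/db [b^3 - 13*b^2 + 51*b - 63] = 3*b^2 - 26*b + 51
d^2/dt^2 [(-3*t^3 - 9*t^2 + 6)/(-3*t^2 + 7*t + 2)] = 12*(59*t^3 + 21*t^2 + 69*t - 49)/(27*t^6 - 189*t^5 + 387*t^4 - 91*t^3 - 258*t^2 - 84*t - 8)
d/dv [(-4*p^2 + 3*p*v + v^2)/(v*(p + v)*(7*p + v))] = (28*p^4 + 64*p^3*v - 5*p^2*v^2 - 6*p*v^3 - v^4)/(v^2*(49*p^4 + 112*p^3*v + 78*p^2*v^2 + 16*p*v^3 + v^4))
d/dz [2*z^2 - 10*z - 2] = 4*z - 10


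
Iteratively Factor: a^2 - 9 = (a - 3)*(a + 3)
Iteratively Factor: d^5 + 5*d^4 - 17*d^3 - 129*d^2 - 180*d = (d + 4)*(d^4 + d^3 - 21*d^2 - 45*d) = (d + 3)*(d + 4)*(d^3 - 2*d^2 - 15*d) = d*(d + 3)*(d + 4)*(d^2 - 2*d - 15) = d*(d - 5)*(d + 3)*(d + 4)*(d + 3)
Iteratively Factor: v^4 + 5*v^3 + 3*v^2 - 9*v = (v - 1)*(v^3 + 6*v^2 + 9*v) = (v - 1)*(v + 3)*(v^2 + 3*v) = v*(v - 1)*(v + 3)*(v + 3)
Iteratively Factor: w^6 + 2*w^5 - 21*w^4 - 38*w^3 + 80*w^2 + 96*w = (w)*(w^5 + 2*w^4 - 21*w^3 - 38*w^2 + 80*w + 96) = w*(w - 2)*(w^4 + 4*w^3 - 13*w^2 - 64*w - 48) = w*(w - 2)*(w + 1)*(w^3 + 3*w^2 - 16*w - 48) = w*(w - 2)*(w + 1)*(w + 4)*(w^2 - w - 12) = w*(w - 4)*(w - 2)*(w + 1)*(w + 4)*(w + 3)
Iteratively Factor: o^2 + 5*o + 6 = (o + 2)*(o + 3)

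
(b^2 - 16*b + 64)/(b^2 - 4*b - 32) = (b - 8)/(b + 4)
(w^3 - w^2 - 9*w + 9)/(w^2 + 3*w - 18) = (w^2 + 2*w - 3)/(w + 6)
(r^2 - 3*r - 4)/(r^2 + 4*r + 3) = (r - 4)/(r + 3)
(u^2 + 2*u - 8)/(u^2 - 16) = (u - 2)/(u - 4)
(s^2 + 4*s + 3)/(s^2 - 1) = (s + 3)/(s - 1)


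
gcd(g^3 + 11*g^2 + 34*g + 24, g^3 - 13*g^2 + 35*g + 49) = g + 1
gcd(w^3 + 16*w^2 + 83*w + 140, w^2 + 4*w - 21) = w + 7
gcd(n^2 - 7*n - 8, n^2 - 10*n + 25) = 1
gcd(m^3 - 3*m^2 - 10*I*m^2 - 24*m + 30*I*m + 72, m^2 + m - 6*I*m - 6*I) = m - 6*I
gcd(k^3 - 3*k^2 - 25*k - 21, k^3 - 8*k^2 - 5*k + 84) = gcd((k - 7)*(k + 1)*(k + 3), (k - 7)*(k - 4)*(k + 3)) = k^2 - 4*k - 21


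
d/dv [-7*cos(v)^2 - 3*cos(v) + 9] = (14*cos(v) + 3)*sin(v)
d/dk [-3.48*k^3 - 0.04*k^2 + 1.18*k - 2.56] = -10.44*k^2 - 0.08*k + 1.18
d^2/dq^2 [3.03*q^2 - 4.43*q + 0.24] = 6.06000000000000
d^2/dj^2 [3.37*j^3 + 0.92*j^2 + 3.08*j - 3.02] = 20.22*j + 1.84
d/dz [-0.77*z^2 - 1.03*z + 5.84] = -1.54*z - 1.03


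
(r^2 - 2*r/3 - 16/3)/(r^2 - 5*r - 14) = (r - 8/3)/(r - 7)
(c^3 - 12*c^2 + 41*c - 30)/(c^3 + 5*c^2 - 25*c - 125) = (c^2 - 7*c + 6)/(c^2 + 10*c + 25)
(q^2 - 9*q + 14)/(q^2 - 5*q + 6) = (q - 7)/(q - 3)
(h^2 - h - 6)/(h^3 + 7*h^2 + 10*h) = (h - 3)/(h*(h + 5))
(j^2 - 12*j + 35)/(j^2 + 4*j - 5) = (j^2 - 12*j + 35)/(j^2 + 4*j - 5)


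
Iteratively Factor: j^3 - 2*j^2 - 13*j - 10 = (j - 5)*(j^2 + 3*j + 2) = (j - 5)*(j + 2)*(j + 1)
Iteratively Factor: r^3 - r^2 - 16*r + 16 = (r - 4)*(r^2 + 3*r - 4) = (r - 4)*(r - 1)*(r + 4)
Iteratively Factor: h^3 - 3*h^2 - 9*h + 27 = (h + 3)*(h^2 - 6*h + 9) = (h - 3)*(h + 3)*(h - 3)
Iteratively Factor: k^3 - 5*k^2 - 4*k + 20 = (k + 2)*(k^2 - 7*k + 10) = (k - 2)*(k + 2)*(k - 5)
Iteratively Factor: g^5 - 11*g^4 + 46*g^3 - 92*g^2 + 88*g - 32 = (g - 2)*(g^4 - 9*g^3 + 28*g^2 - 36*g + 16) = (g - 2)^2*(g^3 - 7*g^2 + 14*g - 8) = (g - 4)*(g - 2)^2*(g^2 - 3*g + 2) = (g - 4)*(g - 2)^2*(g - 1)*(g - 2)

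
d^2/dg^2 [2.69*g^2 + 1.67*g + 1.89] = 5.38000000000000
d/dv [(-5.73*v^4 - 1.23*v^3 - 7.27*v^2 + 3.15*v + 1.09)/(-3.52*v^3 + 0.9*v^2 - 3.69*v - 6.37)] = (20.1696*v^6 - 10.314*v^5 + 36.7337*v^4 + 177.2538*v^3 + 59.007*v^2 + 90.6578*v - 16.0434)/(12.3904*v^6 - 6.336*v^5 + 26.7876*v^4 + 38.2028*v^3 + 2.1501*v^2 + 47.0106*v + 40.5769)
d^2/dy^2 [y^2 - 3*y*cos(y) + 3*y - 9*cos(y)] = 3*y*cos(y) + 6*sin(y) + 9*cos(y) + 2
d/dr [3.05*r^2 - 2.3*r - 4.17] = 6.1*r - 2.3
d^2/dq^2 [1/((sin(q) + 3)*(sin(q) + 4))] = (-4*sin(q)^4 - 21*sin(q)^3 + 5*sin(q)^2 + 126*sin(q) + 74)/((sin(q) + 3)^3*(sin(q) + 4)^3)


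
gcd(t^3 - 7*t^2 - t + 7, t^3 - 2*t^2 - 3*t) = t + 1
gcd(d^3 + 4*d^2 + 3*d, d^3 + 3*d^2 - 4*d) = d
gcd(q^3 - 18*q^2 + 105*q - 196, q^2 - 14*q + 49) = q^2 - 14*q + 49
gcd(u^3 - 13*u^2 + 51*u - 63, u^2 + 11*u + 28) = 1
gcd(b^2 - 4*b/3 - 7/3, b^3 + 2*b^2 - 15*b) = 1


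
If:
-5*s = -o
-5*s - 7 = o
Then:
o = -7/2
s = -7/10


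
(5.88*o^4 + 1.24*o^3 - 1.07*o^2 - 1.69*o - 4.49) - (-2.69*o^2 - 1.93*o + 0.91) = 5.88*o^4 + 1.24*o^3 + 1.62*o^2 + 0.24*o - 5.4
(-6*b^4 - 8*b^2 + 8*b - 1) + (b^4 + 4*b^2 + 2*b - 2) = -5*b^4 - 4*b^2 + 10*b - 3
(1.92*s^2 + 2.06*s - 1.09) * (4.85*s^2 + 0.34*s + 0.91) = 9.312*s^4 + 10.6438*s^3 - 2.8389*s^2 + 1.504*s - 0.9919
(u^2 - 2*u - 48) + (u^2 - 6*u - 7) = 2*u^2 - 8*u - 55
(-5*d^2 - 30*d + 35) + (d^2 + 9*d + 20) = -4*d^2 - 21*d + 55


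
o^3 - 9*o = o*(o - 3)*(o + 3)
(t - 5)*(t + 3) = t^2 - 2*t - 15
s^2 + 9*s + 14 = (s + 2)*(s + 7)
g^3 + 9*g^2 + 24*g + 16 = (g + 1)*(g + 4)^2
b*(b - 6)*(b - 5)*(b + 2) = b^4 - 9*b^3 + 8*b^2 + 60*b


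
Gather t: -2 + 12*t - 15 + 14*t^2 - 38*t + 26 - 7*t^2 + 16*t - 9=7*t^2 - 10*t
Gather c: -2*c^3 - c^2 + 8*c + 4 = -2*c^3 - c^2 + 8*c + 4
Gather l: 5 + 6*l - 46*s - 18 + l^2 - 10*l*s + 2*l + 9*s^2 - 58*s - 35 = l^2 + l*(8 - 10*s) + 9*s^2 - 104*s - 48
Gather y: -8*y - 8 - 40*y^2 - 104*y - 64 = -40*y^2 - 112*y - 72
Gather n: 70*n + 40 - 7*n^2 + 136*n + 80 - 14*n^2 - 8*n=-21*n^2 + 198*n + 120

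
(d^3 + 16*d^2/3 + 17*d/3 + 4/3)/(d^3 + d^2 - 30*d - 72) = (3*d^2 + 4*d + 1)/(3*(d^2 - 3*d - 18))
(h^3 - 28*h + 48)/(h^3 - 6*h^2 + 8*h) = (h + 6)/h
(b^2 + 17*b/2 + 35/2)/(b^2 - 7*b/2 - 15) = (2*b^2 + 17*b + 35)/(2*b^2 - 7*b - 30)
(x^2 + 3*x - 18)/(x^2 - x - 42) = (x - 3)/(x - 7)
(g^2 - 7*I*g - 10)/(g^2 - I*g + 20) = (g - 2*I)/(g + 4*I)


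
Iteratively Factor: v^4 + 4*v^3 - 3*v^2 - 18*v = (v - 2)*(v^3 + 6*v^2 + 9*v) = (v - 2)*(v + 3)*(v^2 + 3*v) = v*(v - 2)*(v + 3)*(v + 3)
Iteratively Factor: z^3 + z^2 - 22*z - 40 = (z - 5)*(z^2 + 6*z + 8) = (z - 5)*(z + 2)*(z + 4)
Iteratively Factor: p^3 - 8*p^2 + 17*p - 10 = (p - 1)*(p^2 - 7*p + 10) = (p - 5)*(p - 1)*(p - 2)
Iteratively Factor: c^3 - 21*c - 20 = (c + 4)*(c^2 - 4*c - 5) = (c - 5)*(c + 4)*(c + 1)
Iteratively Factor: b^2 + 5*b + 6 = (b + 2)*(b + 3)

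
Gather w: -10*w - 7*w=-17*w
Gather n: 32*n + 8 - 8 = 32*n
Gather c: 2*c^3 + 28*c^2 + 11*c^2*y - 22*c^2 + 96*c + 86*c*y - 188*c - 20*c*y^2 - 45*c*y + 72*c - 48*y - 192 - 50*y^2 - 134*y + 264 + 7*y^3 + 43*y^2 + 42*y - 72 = 2*c^3 + c^2*(11*y + 6) + c*(-20*y^2 + 41*y - 20) + 7*y^3 - 7*y^2 - 140*y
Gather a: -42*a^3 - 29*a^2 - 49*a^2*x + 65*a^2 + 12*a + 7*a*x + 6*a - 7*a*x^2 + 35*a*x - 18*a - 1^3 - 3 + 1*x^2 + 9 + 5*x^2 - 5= -42*a^3 + a^2*(36 - 49*x) + a*(-7*x^2 + 42*x) + 6*x^2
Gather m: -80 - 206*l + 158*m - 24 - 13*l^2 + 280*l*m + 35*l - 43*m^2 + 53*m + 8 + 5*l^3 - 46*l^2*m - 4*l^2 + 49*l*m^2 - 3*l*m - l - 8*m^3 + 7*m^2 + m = 5*l^3 - 17*l^2 - 172*l - 8*m^3 + m^2*(49*l - 36) + m*(-46*l^2 + 277*l + 212) - 96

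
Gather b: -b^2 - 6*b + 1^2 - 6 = -b^2 - 6*b - 5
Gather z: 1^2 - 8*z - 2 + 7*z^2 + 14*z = 7*z^2 + 6*z - 1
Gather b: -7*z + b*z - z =b*z - 8*z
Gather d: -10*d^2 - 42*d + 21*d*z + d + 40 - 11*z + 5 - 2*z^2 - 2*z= -10*d^2 + d*(21*z - 41) - 2*z^2 - 13*z + 45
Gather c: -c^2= -c^2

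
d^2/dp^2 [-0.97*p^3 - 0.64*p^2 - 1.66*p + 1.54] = -5.82*p - 1.28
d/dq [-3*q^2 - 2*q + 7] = -6*q - 2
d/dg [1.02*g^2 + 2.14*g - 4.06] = 2.04*g + 2.14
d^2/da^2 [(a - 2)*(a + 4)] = 2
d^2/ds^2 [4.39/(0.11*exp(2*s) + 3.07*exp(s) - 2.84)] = (4.39*(0.22*exp(s) + 3.07)*(0.44*exp(s) + 6.14)*exp(s) - (1.9316*exp(s) + 13.4773)*(0.11*exp(2*s) + 3.07*exp(s) - 2.84))*exp(s)/(0.11*exp(2*s) + 3.07*exp(s) - 2.84)^3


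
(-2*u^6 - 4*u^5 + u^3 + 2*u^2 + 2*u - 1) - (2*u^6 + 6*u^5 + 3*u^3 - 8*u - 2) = -4*u^6 - 10*u^5 - 2*u^3 + 2*u^2 + 10*u + 1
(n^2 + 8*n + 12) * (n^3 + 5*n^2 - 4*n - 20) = n^5 + 13*n^4 + 48*n^3 + 8*n^2 - 208*n - 240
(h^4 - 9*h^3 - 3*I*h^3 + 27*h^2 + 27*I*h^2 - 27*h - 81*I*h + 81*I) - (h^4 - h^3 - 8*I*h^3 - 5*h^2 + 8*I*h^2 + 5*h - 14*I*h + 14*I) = -8*h^3 + 5*I*h^3 + 32*h^2 + 19*I*h^2 - 32*h - 67*I*h + 67*I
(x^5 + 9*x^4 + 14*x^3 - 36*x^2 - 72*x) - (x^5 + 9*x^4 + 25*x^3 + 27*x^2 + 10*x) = -11*x^3 - 63*x^2 - 82*x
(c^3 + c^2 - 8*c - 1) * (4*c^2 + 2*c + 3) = 4*c^5 + 6*c^4 - 27*c^3 - 17*c^2 - 26*c - 3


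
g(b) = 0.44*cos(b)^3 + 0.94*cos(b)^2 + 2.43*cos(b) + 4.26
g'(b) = -1.32*sin(b)*cos(b)^2 - 1.88*sin(b)*cos(b) - 2.43*sin(b)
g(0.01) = 8.07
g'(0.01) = -0.06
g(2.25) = 3.00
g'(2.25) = -1.38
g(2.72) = 2.49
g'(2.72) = -0.74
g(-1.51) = 4.41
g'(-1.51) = 2.54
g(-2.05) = 3.30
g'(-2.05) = 1.64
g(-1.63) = 4.12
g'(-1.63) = 2.32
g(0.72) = 6.81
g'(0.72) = -3.03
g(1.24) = 5.16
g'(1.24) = -3.01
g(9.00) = 2.49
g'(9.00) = -0.75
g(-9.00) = 2.49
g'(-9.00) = 0.75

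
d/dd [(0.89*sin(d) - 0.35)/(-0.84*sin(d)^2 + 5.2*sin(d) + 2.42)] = (0.7476*sin(d)^2 - 0.588*sin(d) + 3.9738)*cos(d)/(0.7056*sin(d)^4 - 8.736*sin(d)^3 + 22.9744*sin(d)^2 + 25.168*sin(d) + 5.8564)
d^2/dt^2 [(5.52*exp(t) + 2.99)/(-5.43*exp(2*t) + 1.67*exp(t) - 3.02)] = (-162.756648*exp(4*t) - 402.695316*exp(3*t) + 624.462489*exp(2*t) + 159.948877*exp(t) - 65.424374)*exp(t)/(160.103007*exp(6*t) - 147.719349*exp(5*t) + 312.564375*exp(4*t) - 168.971435*exp(3*t) + 173.83875*exp(2*t) - 45.693204*exp(t) + 27.543608)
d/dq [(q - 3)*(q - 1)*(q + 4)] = 3*q^2 - 13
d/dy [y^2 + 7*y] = 2*y + 7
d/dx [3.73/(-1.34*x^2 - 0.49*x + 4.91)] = (9.9964*x + 1.8277)/(1.34*x^2 + 0.49*x - 4.91)^2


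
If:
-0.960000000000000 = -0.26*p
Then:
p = 3.69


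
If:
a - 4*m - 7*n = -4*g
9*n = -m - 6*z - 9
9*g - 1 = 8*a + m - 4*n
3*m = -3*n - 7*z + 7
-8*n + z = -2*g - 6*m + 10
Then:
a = -29865/5296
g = -20477/5296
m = -4425/5296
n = -13439/5296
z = 1619/662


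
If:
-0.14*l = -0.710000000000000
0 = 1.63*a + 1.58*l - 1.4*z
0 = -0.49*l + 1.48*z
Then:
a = -3.47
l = 5.07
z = 1.68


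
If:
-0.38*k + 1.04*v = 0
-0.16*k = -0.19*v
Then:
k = 0.00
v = 0.00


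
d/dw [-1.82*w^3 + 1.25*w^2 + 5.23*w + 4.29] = -5.46*w^2 + 2.5*w + 5.23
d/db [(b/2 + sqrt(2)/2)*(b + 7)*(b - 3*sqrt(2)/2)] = 3*b^2/2 - sqrt(2)*b/2 + 7*b - 7*sqrt(2)/4 - 3/2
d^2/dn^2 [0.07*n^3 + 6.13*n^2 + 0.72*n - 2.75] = 0.42*n + 12.26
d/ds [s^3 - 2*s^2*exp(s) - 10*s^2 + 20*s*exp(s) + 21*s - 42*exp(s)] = -2*s^2*exp(s) + 3*s^2 + 16*s*exp(s) - 20*s - 22*exp(s) + 21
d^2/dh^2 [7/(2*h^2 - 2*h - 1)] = 28*(2*h^2 - 2*h - 2*(2*h - 1)^2 - 1)/(-2*h^2 + 2*h + 1)^3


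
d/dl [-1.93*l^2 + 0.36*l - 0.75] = 0.36 - 3.86*l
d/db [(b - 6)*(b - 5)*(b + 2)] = 3*b^2 - 18*b + 8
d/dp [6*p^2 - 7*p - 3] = 12*p - 7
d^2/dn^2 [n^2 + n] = 2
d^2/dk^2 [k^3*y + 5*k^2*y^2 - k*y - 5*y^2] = 2*y*(3*k + 5*y)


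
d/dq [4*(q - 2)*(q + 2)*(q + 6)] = 12*q^2 + 48*q - 16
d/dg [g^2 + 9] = 2*g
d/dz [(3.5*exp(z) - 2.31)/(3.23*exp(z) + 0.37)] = 8.7563*exp(z)/(3.23*exp(z) + 0.37)^2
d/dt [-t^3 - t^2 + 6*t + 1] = -3*t^2 - 2*t + 6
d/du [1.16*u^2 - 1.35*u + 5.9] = 2.32*u - 1.35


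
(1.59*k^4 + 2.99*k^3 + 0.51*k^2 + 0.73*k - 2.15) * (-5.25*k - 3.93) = -8.3475*k^5 - 21.9462*k^4 - 14.4282*k^3 - 5.8368*k^2 + 8.4186*k + 8.4495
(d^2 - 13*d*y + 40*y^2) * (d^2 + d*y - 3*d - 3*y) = d^4 - 12*d^3*y - 3*d^3 + 27*d^2*y^2 + 36*d^2*y + 40*d*y^3 - 81*d*y^2 - 120*y^3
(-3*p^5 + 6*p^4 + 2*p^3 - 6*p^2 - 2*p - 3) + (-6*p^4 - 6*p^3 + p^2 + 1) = -3*p^5 - 4*p^3 - 5*p^2 - 2*p - 2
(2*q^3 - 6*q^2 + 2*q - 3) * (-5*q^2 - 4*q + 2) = -10*q^5 + 22*q^4 + 18*q^3 - 5*q^2 + 16*q - 6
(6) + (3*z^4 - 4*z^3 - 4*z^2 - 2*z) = 3*z^4 - 4*z^3 - 4*z^2 - 2*z + 6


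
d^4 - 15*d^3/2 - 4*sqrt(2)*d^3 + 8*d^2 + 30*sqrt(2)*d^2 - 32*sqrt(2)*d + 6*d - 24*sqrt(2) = (d - 6)*(d - 2)*(d + 1/2)*(d - 4*sqrt(2))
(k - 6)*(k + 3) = k^2 - 3*k - 18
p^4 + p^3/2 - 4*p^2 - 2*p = p*(p - 2)*(p + 1/2)*(p + 2)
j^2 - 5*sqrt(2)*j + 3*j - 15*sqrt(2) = (j + 3)*(j - 5*sqrt(2))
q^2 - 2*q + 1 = (q - 1)^2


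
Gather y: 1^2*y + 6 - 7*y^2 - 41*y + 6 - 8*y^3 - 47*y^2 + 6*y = -8*y^3 - 54*y^2 - 34*y + 12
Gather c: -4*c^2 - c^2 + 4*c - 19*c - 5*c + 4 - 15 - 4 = -5*c^2 - 20*c - 15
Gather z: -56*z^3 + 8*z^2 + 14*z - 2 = -56*z^3 + 8*z^2 + 14*z - 2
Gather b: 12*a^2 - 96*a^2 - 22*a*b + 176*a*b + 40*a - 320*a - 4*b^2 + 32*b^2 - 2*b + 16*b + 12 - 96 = -84*a^2 - 280*a + 28*b^2 + b*(154*a + 14) - 84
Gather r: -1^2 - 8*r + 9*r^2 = 9*r^2 - 8*r - 1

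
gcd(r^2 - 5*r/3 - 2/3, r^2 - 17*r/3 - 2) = r + 1/3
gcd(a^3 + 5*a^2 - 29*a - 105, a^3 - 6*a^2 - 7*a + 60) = a^2 - 2*a - 15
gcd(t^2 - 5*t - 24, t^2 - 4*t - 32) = t - 8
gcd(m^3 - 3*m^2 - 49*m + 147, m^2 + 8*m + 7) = m + 7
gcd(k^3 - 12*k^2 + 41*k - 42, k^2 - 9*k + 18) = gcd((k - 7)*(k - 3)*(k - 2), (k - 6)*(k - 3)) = k - 3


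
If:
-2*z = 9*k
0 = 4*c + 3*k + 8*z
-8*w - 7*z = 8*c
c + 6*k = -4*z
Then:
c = 0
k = 0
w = 0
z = 0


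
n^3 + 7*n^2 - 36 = (n - 2)*(n + 3)*(n + 6)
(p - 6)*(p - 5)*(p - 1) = p^3 - 12*p^2 + 41*p - 30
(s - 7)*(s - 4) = s^2 - 11*s + 28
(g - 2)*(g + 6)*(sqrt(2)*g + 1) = sqrt(2)*g^3 + g^2 + 4*sqrt(2)*g^2 - 12*sqrt(2)*g + 4*g - 12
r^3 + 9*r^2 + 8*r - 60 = (r - 2)*(r + 5)*(r + 6)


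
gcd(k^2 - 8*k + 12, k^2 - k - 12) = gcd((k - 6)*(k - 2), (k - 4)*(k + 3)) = 1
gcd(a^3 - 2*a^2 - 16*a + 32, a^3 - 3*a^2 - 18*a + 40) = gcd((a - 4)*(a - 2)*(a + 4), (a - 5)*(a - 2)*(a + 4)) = a^2 + 2*a - 8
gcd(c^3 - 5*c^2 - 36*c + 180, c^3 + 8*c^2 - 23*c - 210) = c^2 + c - 30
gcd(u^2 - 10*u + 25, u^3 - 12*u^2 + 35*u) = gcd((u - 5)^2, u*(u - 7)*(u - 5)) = u - 5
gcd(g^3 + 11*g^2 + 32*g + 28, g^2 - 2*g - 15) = 1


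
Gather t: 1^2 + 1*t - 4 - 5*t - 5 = -4*t - 8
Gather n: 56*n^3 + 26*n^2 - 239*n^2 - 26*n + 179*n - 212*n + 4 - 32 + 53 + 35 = 56*n^3 - 213*n^2 - 59*n + 60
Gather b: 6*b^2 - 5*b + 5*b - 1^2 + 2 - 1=6*b^2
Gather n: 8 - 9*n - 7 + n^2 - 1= n^2 - 9*n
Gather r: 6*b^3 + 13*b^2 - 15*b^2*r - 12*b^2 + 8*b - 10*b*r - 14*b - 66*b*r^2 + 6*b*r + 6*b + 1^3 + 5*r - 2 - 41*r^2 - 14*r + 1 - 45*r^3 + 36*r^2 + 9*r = 6*b^3 + b^2 - 45*r^3 + r^2*(-66*b - 5) + r*(-15*b^2 - 4*b)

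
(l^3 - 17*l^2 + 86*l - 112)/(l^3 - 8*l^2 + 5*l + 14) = (l - 8)/(l + 1)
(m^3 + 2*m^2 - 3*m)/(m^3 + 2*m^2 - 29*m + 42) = m*(m^2 + 2*m - 3)/(m^3 + 2*m^2 - 29*m + 42)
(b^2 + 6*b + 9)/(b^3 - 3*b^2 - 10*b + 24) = (b + 3)/(b^2 - 6*b + 8)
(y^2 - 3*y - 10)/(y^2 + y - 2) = (y - 5)/(y - 1)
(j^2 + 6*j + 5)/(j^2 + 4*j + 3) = (j + 5)/(j + 3)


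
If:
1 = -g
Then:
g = -1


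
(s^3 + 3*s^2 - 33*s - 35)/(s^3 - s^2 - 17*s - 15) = (s + 7)/(s + 3)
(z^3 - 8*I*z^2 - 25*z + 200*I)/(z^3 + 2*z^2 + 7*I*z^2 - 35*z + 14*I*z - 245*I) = (z^2 + z*(5 - 8*I) - 40*I)/(z^2 + 7*z*(1 + I) + 49*I)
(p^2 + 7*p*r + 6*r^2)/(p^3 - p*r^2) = (p + 6*r)/(p*(p - r))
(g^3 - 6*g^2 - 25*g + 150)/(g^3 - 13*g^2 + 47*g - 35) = (g^2 - g - 30)/(g^2 - 8*g + 7)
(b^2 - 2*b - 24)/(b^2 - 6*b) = (b + 4)/b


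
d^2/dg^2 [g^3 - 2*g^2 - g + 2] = 6*g - 4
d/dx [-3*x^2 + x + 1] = 1 - 6*x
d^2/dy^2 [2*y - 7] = 0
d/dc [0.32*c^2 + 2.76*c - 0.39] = 0.64*c + 2.76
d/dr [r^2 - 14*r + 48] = 2*r - 14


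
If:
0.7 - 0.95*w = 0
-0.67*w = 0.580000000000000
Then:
No Solution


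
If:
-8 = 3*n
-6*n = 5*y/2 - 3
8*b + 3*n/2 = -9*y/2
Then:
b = -151/40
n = -8/3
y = 38/5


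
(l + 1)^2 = l^2 + 2*l + 1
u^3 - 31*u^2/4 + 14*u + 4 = (u - 4)^2*(u + 1/4)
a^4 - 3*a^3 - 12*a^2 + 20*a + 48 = (a - 4)*(a - 3)*(a + 2)^2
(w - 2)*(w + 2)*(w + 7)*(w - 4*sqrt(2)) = w^4 - 4*sqrt(2)*w^3 + 7*w^3 - 28*sqrt(2)*w^2 - 4*w^2 - 28*w + 16*sqrt(2)*w + 112*sqrt(2)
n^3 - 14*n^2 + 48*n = n*(n - 8)*(n - 6)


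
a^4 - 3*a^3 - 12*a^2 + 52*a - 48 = (a - 3)*(a - 2)^2*(a + 4)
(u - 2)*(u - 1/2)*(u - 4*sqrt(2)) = u^3 - 4*sqrt(2)*u^2 - 5*u^2/2 + u + 10*sqrt(2)*u - 4*sqrt(2)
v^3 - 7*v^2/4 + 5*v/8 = v*(v - 5/4)*(v - 1/2)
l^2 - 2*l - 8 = (l - 4)*(l + 2)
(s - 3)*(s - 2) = s^2 - 5*s + 6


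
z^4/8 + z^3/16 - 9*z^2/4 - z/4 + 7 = (z/4 + 1)*(z/2 + 1)*(z - 7/2)*(z - 2)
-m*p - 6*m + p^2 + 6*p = (-m + p)*(p + 6)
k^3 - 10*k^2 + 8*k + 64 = (k - 8)*(k - 4)*(k + 2)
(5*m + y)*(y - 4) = 5*m*y - 20*m + y^2 - 4*y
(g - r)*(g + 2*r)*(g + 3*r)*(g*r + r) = g^4*r + 4*g^3*r^2 + g^3*r + g^2*r^3 + 4*g^2*r^2 - 6*g*r^4 + g*r^3 - 6*r^4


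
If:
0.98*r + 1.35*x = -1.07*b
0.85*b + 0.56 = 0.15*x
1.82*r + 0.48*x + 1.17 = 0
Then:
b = -0.47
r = -0.92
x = 1.04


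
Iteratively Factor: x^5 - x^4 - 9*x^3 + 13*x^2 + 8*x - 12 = (x - 2)*(x^4 + x^3 - 7*x^2 - x + 6) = (x - 2)*(x - 1)*(x^3 + 2*x^2 - 5*x - 6) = (x - 2)*(x - 1)*(x + 3)*(x^2 - x - 2) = (x - 2)^2*(x - 1)*(x + 3)*(x + 1)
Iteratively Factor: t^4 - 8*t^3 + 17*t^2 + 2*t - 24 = (t - 2)*(t^3 - 6*t^2 + 5*t + 12) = (t - 4)*(t - 2)*(t^2 - 2*t - 3) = (t - 4)*(t - 2)*(t + 1)*(t - 3)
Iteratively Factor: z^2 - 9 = (z - 3)*(z + 3)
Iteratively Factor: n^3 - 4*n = (n)*(n^2 - 4) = n*(n + 2)*(n - 2)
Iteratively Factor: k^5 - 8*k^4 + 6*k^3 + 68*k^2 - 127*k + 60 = (k - 1)*(k^4 - 7*k^3 - k^2 + 67*k - 60) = (k - 1)^2*(k^3 - 6*k^2 - 7*k + 60) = (k - 1)^2*(k + 3)*(k^2 - 9*k + 20) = (k - 4)*(k - 1)^2*(k + 3)*(k - 5)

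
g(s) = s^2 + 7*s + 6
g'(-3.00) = 1.00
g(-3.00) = -6.00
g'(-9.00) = -11.00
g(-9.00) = 24.00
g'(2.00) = 11.00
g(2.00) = 24.00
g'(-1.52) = 3.96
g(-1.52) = -2.33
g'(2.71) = 12.42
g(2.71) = 32.31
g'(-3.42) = 0.16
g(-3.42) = -6.24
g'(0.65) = 8.30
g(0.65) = 10.97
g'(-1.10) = 4.80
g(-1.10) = -0.49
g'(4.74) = 16.48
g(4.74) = 61.65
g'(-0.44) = 6.12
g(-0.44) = 3.11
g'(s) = 2*s + 7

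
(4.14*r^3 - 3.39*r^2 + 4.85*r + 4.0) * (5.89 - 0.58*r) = -2.4012*r^4 + 26.3508*r^3 - 22.7801*r^2 + 26.2465*r + 23.56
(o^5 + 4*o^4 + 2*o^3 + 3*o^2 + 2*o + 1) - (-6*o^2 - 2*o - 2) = o^5 + 4*o^4 + 2*o^3 + 9*o^2 + 4*o + 3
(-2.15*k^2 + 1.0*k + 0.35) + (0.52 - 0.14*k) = -2.15*k^2 + 0.86*k + 0.87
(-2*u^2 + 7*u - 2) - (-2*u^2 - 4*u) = 11*u - 2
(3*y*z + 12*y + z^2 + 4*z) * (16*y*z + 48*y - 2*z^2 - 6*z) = 48*y^2*z^2 + 336*y^2*z + 576*y^2 + 10*y*z^3 + 70*y*z^2 + 120*y*z - 2*z^4 - 14*z^3 - 24*z^2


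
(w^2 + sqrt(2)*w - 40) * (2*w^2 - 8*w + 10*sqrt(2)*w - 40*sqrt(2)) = 2*w^4 - 8*w^3 + 12*sqrt(2)*w^3 - 48*sqrt(2)*w^2 - 60*w^2 - 400*sqrt(2)*w + 240*w + 1600*sqrt(2)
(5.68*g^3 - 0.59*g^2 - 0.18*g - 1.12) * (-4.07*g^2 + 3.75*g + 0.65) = -23.1176*g^5 + 23.7013*g^4 + 2.2121*g^3 + 3.4999*g^2 - 4.317*g - 0.728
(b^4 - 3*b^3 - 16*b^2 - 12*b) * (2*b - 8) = 2*b^5 - 14*b^4 - 8*b^3 + 104*b^2 + 96*b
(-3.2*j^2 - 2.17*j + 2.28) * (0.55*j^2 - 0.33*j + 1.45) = -1.76*j^4 - 0.1375*j^3 - 2.6699*j^2 - 3.8989*j + 3.306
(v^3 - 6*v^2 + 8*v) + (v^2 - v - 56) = v^3 - 5*v^2 + 7*v - 56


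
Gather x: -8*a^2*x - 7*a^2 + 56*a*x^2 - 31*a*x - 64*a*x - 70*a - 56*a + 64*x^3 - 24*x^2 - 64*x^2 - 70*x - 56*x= -7*a^2 - 126*a + 64*x^3 + x^2*(56*a - 88) + x*(-8*a^2 - 95*a - 126)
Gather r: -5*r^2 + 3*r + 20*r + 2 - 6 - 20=-5*r^2 + 23*r - 24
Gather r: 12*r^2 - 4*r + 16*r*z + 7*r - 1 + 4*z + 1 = 12*r^2 + r*(16*z + 3) + 4*z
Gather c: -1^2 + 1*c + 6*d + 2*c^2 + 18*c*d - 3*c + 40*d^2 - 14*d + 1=2*c^2 + c*(18*d - 2) + 40*d^2 - 8*d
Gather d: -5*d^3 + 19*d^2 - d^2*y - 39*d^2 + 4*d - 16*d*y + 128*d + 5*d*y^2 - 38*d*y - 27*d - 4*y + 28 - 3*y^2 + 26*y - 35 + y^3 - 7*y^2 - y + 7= -5*d^3 + d^2*(-y - 20) + d*(5*y^2 - 54*y + 105) + y^3 - 10*y^2 + 21*y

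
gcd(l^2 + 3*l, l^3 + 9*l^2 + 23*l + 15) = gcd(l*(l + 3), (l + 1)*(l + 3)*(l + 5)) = l + 3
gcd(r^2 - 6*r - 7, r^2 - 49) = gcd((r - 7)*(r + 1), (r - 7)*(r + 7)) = r - 7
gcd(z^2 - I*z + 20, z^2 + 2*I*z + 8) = z + 4*I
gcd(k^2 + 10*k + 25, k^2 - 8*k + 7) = 1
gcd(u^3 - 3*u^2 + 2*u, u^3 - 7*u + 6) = u^2 - 3*u + 2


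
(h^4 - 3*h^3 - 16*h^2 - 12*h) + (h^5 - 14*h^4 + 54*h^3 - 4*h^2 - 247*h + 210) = h^5 - 13*h^4 + 51*h^3 - 20*h^2 - 259*h + 210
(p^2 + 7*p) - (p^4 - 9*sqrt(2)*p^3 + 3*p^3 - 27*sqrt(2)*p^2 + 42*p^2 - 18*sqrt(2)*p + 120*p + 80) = -p^4 - 3*p^3 + 9*sqrt(2)*p^3 - 41*p^2 + 27*sqrt(2)*p^2 - 113*p + 18*sqrt(2)*p - 80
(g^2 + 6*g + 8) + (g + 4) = g^2 + 7*g + 12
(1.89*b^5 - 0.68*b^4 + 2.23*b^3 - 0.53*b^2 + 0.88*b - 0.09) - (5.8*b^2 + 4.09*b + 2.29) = 1.89*b^5 - 0.68*b^4 + 2.23*b^3 - 6.33*b^2 - 3.21*b - 2.38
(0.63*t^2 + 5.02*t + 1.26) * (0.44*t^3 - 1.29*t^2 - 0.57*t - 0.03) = 0.2772*t^5 + 1.3961*t^4 - 6.2805*t^3 - 4.5057*t^2 - 0.8688*t - 0.0378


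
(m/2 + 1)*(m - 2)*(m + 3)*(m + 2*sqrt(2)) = m^4/2 + sqrt(2)*m^3 + 3*m^3/2 - 2*m^2 + 3*sqrt(2)*m^2 - 6*m - 4*sqrt(2)*m - 12*sqrt(2)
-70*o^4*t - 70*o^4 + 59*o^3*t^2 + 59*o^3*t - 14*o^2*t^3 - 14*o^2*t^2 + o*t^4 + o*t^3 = (-7*o + t)*(-5*o + t)*(-2*o + t)*(o*t + o)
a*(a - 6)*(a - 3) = a^3 - 9*a^2 + 18*a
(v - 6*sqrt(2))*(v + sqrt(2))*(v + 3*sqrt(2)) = v^3 - 2*sqrt(2)*v^2 - 42*v - 36*sqrt(2)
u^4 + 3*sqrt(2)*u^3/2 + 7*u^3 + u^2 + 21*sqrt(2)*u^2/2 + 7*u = u*(u + 7)*(u + sqrt(2)/2)*(u + sqrt(2))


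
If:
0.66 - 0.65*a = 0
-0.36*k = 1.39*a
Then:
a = 1.02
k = -3.92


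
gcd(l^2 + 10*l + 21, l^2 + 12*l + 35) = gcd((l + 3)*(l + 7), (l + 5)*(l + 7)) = l + 7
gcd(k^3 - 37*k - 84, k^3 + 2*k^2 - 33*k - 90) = k + 3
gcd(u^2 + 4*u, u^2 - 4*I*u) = u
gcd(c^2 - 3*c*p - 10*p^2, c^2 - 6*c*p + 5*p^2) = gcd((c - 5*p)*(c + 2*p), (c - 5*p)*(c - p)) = -c + 5*p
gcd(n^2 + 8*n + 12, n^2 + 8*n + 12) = n^2 + 8*n + 12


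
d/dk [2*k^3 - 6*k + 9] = 6*k^2 - 6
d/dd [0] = 0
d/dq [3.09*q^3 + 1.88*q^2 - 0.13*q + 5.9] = 9.27*q^2 + 3.76*q - 0.13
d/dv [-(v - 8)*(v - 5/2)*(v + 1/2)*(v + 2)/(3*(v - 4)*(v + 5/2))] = (-16*v^5 + 100*v^4 + 128*v^3 - 1667*v^2 - 520*v + 2920)/(6*(4*v^4 - 12*v^3 - 71*v^2 + 120*v + 400))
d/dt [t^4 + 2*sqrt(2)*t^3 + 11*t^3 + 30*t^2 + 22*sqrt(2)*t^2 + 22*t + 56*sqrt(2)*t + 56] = 4*t^3 + 6*sqrt(2)*t^2 + 33*t^2 + 60*t + 44*sqrt(2)*t + 22 + 56*sqrt(2)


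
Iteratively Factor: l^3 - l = (l)*(l^2 - 1) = l*(l - 1)*(l + 1)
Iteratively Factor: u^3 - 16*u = (u)*(u^2 - 16) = u*(u - 4)*(u + 4)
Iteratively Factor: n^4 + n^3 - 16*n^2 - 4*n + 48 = (n + 4)*(n^3 - 3*n^2 - 4*n + 12) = (n + 2)*(n + 4)*(n^2 - 5*n + 6) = (n - 2)*(n + 2)*(n + 4)*(n - 3)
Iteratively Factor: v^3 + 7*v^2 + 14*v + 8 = (v + 1)*(v^2 + 6*v + 8) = (v + 1)*(v + 4)*(v + 2)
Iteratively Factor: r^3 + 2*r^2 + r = (r + 1)*(r^2 + r) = (r + 1)^2*(r)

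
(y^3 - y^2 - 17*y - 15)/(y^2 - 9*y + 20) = (y^2 + 4*y + 3)/(y - 4)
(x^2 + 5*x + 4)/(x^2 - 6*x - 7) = (x + 4)/(x - 7)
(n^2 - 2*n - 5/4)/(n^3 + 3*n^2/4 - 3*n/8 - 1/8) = 2*(4*n^2 - 8*n - 5)/(8*n^3 + 6*n^2 - 3*n - 1)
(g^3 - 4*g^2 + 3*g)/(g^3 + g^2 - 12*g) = (g - 1)/(g + 4)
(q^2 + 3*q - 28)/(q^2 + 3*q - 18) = (q^2 + 3*q - 28)/(q^2 + 3*q - 18)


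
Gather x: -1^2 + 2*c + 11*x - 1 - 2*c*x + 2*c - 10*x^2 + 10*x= 4*c - 10*x^2 + x*(21 - 2*c) - 2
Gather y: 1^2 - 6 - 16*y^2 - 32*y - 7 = -16*y^2 - 32*y - 12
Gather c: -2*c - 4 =-2*c - 4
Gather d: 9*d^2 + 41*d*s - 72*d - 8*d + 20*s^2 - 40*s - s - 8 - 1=9*d^2 + d*(41*s - 80) + 20*s^2 - 41*s - 9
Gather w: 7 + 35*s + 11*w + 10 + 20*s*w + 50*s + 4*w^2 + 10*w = 85*s + 4*w^2 + w*(20*s + 21) + 17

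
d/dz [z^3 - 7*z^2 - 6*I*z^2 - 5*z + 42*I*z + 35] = 3*z^2 - 14*z - 12*I*z - 5 + 42*I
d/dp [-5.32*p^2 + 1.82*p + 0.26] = 1.82 - 10.64*p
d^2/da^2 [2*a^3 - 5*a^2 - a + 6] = 12*a - 10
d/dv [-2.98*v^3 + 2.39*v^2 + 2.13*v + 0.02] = -8.94*v^2 + 4.78*v + 2.13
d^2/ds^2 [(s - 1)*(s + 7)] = 2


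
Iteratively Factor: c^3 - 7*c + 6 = (c - 2)*(c^2 + 2*c - 3) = (c - 2)*(c + 3)*(c - 1)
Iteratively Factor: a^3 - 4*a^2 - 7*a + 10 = (a + 2)*(a^2 - 6*a + 5) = (a - 1)*(a + 2)*(a - 5)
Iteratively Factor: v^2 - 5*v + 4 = (v - 1)*(v - 4)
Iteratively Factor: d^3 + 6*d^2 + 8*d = (d)*(d^2 + 6*d + 8) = d*(d + 4)*(d + 2)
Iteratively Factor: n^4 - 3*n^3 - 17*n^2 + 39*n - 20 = (n - 1)*(n^3 - 2*n^2 - 19*n + 20) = (n - 1)*(n + 4)*(n^2 - 6*n + 5) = (n - 5)*(n - 1)*(n + 4)*(n - 1)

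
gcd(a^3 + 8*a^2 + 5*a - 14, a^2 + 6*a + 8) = a + 2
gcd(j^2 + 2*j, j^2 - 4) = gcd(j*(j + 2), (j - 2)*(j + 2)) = j + 2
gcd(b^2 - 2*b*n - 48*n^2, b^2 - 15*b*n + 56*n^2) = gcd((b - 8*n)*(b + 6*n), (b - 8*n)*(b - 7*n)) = b - 8*n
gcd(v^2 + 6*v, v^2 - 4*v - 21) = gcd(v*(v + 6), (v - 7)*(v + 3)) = 1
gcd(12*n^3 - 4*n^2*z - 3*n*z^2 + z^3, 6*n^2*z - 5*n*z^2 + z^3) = 6*n^2 - 5*n*z + z^2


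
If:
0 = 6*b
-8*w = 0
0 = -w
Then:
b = 0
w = 0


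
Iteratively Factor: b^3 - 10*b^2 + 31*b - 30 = (b - 5)*(b^2 - 5*b + 6) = (b - 5)*(b - 3)*(b - 2)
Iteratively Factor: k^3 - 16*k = (k + 4)*(k^2 - 4*k) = k*(k + 4)*(k - 4)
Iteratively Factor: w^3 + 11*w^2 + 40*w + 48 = (w + 3)*(w^2 + 8*w + 16) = (w + 3)*(w + 4)*(w + 4)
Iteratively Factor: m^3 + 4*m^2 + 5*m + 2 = (m + 1)*(m^2 + 3*m + 2) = (m + 1)^2*(m + 2)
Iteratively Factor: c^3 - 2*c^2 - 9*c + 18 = (c - 3)*(c^2 + c - 6) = (c - 3)*(c + 3)*(c - 2)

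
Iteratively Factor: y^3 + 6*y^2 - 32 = (y + 4)*(y^2 + 2*y - 8) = (y - 2)*(y + 4)*(y + 4)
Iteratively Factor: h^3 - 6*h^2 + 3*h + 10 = (h - 2)*(h^2 - 4*h - 5) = (h - 5)*(h - 2)*(h + 1)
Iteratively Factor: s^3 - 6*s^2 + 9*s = (s)*(s^2 - 6*s + 9) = s*(s - 3)*(s - 3)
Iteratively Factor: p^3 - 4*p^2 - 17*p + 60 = (p - 5)*(p^2 + p - 12) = (p - 5)*(p - 3)*(p + 4)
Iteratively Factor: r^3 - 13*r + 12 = (r - 3)*(r^2 + 3*r - 4) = (r - 3)*(r - 1)*(r + 4)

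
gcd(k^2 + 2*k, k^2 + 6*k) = k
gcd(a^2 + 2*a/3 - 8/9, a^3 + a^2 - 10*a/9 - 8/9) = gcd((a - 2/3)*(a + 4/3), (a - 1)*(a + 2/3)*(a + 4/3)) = a + 4/3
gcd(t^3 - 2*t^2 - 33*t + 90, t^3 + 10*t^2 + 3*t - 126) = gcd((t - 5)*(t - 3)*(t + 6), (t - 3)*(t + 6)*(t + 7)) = t^2 + 3*t - 18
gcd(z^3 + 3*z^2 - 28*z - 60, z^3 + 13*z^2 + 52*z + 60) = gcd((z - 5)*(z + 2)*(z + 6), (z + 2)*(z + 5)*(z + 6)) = z^2 + 8*z + 12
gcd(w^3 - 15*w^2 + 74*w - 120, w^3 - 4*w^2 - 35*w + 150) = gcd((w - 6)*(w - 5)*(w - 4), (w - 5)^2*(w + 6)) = w - 5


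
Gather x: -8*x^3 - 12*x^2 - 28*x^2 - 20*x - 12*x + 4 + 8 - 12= -8*x^3 - 40*x^2 - 32*x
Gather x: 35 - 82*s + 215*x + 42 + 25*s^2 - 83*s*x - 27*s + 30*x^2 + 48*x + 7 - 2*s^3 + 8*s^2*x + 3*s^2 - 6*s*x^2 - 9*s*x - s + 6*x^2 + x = -2*s^3 + 28*s^2 - 110*s + x^2*(36 - 6*s) + x*(8*s^2 - 92*s + 264) + 84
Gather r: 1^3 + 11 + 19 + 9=40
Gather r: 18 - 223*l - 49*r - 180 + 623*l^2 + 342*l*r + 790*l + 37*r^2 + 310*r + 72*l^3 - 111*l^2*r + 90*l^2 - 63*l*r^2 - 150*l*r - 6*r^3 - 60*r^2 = 72*l^3 + 713*l^2 + 567*l - 6*r^3 + r^2*(-63*l - 23) + r*(-111*l^2 + 192*l + 261) - 162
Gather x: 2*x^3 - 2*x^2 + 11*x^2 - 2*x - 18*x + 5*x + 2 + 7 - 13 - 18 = 2*x^3 + 9*x^2 - 15*x - 22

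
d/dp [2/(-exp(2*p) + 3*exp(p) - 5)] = (4*exp(p) - 6)*exp(p)/(exp(2*p) - 3*exp(p) + 5)^2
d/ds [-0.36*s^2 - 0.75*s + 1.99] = -0.72*s - 0.75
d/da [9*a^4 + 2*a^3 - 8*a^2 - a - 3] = 36*a^3 + 6*a^2 - 16*a - 1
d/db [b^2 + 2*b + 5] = 2*b + 2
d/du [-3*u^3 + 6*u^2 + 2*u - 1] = -9*u^2 + 12*u + 2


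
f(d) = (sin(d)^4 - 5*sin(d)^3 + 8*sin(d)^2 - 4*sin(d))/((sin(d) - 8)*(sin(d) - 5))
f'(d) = (4*sin(d)^3*cos(d) - 15*sin(d)^2*cos(d) + 16*sin(d)*cos(d) - 4*cos(d))/((sin(d) - 8)*(sin(d) - 5)) - (sin(d)^4 - 5*sin(d)^3 + 8*sin(d)^2 - 4*sin(d))*cos(d)/((sin(d) - 8)*(sin(d) - 5)^2) - (sin(d)^4 - 5*sin(d)^3 + 8*sin(d)^2 - 4*sin(d))*cos(d)/((sin(d) - 8)^2*(sin(d) - 5))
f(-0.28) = 0.04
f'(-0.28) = -0.20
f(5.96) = 0.05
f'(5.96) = -0.22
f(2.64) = -0.02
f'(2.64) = -0.01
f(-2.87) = 0.04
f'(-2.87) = 0.20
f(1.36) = -0.00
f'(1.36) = 0.01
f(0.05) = -0.00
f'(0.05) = -0.08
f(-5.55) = -0.01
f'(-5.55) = 0.02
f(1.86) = -0.00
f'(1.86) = -0.01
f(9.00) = -0.02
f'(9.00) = 0.00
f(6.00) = 0.04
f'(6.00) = -0.20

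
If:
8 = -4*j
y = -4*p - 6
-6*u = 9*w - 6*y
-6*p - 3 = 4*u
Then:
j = -2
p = -y/4 - 3/2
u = 3*y/8 + 3/2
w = 5*y/12 - 1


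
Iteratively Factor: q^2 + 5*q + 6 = (q + 2)*(q + 3)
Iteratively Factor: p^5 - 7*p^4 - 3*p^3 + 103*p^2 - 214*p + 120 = (p - 3)*(p^4 - 4*p^3 - 15*p^2 + 58*p - 40) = (p - 5)*(p - 3)*(p^3 + p^2 - 10*p + 8) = (p - 5)*(p - 3)*(p + 4)*(p^2 - 3*p + 2) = (p - 5)*(p - 3)*(p - 1)*(p + 4)*(p - 2)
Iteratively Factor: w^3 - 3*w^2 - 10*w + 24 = (w - 2)*(w^2 - w - 12) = (w - 4)*(w - 2)*(w + 3)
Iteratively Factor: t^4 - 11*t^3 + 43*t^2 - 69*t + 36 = (t - 3)*(t^3 - 8*t^2 + 19*t - 12) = (t - 4)*(t - 3)*(t^2 - 4*t + 3) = (t - 4)*(t - 3)*(t - 1)*(t - 3)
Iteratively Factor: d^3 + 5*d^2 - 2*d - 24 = (d + 4)*(d^2 + d - 6) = (d + 3)*(d + 4)*(d - 2)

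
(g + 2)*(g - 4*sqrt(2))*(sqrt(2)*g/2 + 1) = sqrt(2)*g^3/2 - 3*g^2 + sqrt(2)*g^2 - 6*g - 4*sqrt(2)*g - 8*sqrt(2)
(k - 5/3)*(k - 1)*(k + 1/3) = k^3 - 7*k^2/3 + 7*k/9 + 5/9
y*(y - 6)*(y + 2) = y^3 - 4*y^2 - 12*y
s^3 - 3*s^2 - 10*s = s*(s - 5)*(s + 2)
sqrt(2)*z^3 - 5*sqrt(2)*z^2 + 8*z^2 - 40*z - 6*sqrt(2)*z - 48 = (z - 6)*(z + 4*sqrt(2))*(sqrt(2)*z + sqrt(2))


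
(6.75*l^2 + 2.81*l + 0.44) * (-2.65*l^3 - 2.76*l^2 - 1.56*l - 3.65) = -17.8875*l^5 - 26.0765*l^4 - 19.4516*l^3 - 30.2355*l^2 - 10.9429*l - 1.606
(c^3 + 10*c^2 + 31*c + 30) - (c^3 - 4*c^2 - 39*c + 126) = 14*c^2 + 70*c - 96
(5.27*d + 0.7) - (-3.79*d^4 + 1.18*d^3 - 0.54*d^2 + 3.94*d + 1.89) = 3.79*d^4 - 1.18*d^3 + 0.54*d^2 + 1.33*d - 1.19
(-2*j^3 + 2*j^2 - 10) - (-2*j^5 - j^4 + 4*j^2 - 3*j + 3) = 2*j^5 + j^4 - 2*j^3 - 2*j^2 + 3*j - 13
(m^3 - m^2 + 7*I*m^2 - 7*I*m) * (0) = 0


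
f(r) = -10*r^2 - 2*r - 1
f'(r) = -20*r - 2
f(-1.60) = -23.40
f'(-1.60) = 30.00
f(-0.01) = -0.98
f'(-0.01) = -1.80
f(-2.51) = -58.98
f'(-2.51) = 48.20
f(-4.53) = -197.15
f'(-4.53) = 88.60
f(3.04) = -99.50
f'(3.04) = -62.80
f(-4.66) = -208.84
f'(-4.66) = 91.20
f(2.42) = -64.40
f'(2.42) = -50.40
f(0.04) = -1.10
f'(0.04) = -2.80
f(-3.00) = -85.00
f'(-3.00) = 58.00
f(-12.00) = -1417.00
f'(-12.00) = 238.00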